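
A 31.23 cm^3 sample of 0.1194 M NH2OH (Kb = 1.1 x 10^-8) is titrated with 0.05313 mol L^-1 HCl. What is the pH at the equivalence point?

3.74

n(NH2OH) = 0.1194 x 0.03123 = 0.003729 mol; V(HCl) at equivalence = 0.003729/0.05313 = 0.07018 L.
At equivalence the base is fully converted to NH3OH+; total volume = 0.1014 L, so [NH3OH+] = 0.003729/0.1014 = 0.03677 M.
Ka(NH3OH+) = Kw/Kb = 1.0e-14 / 1.1 x 10^-8 = 9.09e-7.
[H^+] = sqrt(Ka x [NH3OH+]) = sqrt(9.09e-7 x 0.03677) = 0.000183 M.
pH = -log(0.000183) = 3.74.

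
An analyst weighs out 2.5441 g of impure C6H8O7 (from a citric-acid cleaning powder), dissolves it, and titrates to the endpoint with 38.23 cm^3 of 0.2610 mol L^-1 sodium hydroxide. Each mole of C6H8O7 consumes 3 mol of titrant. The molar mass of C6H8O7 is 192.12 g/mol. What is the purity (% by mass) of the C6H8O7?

25.1%

n(NaOH) = 0.2610 x 0.03823 = 0.009978 mol.
n(C6H8O7) = 0.009978 / 3 = 0.003326 mol.
mass of C6H8O7 = 0.003326 x 192.12 = 0.6390 g.
% purity = 0.6390 / 2.5441 x 100 = 25.1%.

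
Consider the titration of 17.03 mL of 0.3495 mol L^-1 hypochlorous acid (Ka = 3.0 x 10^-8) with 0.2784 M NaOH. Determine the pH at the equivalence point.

10.36

n(HClO) = 0.3495 x 0.01703 = 0.005952 mol; V(NaOH) at equivalence = 0.005952/0.2784 = 0.02138 L.
At equivalence all the acid is converted to ClO-; total volume = 0.01703 + 0.02138 = 0.03841 L, so [ClO-] = 0.005952/0.03841 = 0.1550 M.
Kb = Kw/Ka = 1.0e-14 / 3.0 x 10^-8 = 3.33e-7.
[OH^-] = sqrt(Kb x [ClO-]) = sqrt(3.33e-7 x 0.1550) = 0.000227 M.
pOH = 3.64, so pH = 14.00 - 3.64 = 10.36.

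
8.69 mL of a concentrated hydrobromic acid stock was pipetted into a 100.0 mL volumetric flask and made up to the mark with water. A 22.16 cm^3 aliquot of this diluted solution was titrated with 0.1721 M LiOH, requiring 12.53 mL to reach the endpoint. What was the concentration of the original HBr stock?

1.12 M

n(LiOH) = 0.1721 x 0.01253 = 0.002156 mol.
n(HBr) in the aliquot = 0.002156 mol.
[diluted HBr] = 0.002156 / 0.02216 = 0.09731 M.
Dilution factor = 100.0/8.690 = 11.51, so [stock] = 0.09731 x 11.51 = 1.12 M.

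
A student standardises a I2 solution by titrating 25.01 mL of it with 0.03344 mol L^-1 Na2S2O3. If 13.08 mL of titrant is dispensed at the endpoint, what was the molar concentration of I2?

0.00874 M

n(Na2S2O3) = 0.03344 x 0.01308 = 0.0004374 mol.
From the balanced equation, 2 mol Na2S2O3 reacts with 1 mol I2, so n(I2) = 0.0004374 x 1/2 = 0.0002187 mol.
[I2] = 0.0002187 / 0.02501 L = 0.00874 M.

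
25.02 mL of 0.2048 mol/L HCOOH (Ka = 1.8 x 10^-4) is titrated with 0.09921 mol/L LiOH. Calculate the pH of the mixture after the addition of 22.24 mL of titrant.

3.62

Initial n(HCOOH) = 0.2048 x 0.02502 = 0.005124 mol.
n(LiOH) added = 0.09921 x 0.02224 = 0.002206 mol, converting that many moles of HCOOH to HCOO-.
Remaining n(HCOOH) = 0.002918 mol; n(HCOO-) = 0.002206 mol.
By Henderson-Hasselbalch, pH = pKa + log([A^-]/[HA]) = 3.74 + log(0.002206/0.002918) = 3.74 + (-0.12) = 3.62.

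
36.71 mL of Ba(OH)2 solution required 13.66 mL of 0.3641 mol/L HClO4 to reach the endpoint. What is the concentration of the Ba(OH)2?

n(HClO4) delivered = 0.3641 x 0.01366 = 0.004974 mol.
The reaction is 1 Ba(OH)2 + 2 HClO4, so n(Ba(OH)2) = 0.004974 x 1/2 = 0.002487 mol.
[Ba(OH)2] = 0.002487 mol / 0.03671 L = 0.0677 M.

0.0677 M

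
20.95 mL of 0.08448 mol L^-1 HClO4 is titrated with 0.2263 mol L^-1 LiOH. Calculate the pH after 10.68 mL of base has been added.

n(acid) = 0.08448 x 0.02095 = 0.001770 mol; n(LiOH) added = 0.2263 x 0.01068 = 0.002417 mol.
Base is in excess by 0.002417 - 0.001770 = 0.0006470 mol in a total volume of 0.03163 L.
[OH^-] = 0.0006470/0.03163 = 0.02046 M, so pOH = 1.69 and pH = 14.00 - 1.69 = 12.31.

12.31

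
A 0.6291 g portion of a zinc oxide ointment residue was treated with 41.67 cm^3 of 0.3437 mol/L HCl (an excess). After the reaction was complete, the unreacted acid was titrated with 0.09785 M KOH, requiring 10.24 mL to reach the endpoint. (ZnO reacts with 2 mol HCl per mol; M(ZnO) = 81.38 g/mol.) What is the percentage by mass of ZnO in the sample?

86.2%

Total n(HCl) added = 0.3437 x 0.04167 = 0.01432 mol.
n(KOH) used = 0.09785 x 0.01024 = 0.001002 mol, which equals the excess n(HCl).
So n(HCl) consumed by the sample = 0.01432 - 0.001002 = 0.01332 mol.
n(ZnO) = 0.01332 / 2 = 0.006660 mol.
mass ZnO = 0.006660 x 81.38 = 0.5420 g, so %ZnO = 0.5420/0.6291 x 100 = 86.2%.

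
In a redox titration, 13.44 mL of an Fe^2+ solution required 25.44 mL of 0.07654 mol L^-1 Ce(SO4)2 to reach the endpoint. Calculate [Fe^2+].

0.145 M

n(Ce(SO4)2) = 0.07654 x 0.02544 = 0.001947 mol.
From the balanced equation, 1 mol Ce(SO4)2 reacts with 1 mol Fe^2+, so n(Fe^2+) = 0.001947 x 1/1 = 0.001947 mol.
[Fe^2+] = 0.001947 / 0.01344 L = 0.145 M.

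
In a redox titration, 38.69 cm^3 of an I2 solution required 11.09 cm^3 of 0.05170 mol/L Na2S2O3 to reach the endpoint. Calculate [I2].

n(Na2S2O3) = 0.05170 x 0.01109 = 0.0005734 mol.
From the balanced equation, 2 mol Na2S2O3 reacts with 1 mol I2, so n(I2) = 0.0005734 x 1/2 = 0.0002867 mol.
[I2] = 0.0002867 / 0.03869 L = 0.00741 M.

0.00741 M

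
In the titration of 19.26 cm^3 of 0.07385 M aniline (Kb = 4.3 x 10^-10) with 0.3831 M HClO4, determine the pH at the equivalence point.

n(C6H5NH2) = 0.07385 x 0.01926 = 0.001422 mol; V(HClO4) at equivalence = 0.001422/0.3831 = 0.003713 L.
At equivalence the base is fully converted to C6H5NH3+; total volume = 0.02297 L, so [C6H5NH3+] = 0.001422/0.02297 = 0.06191 M.
Ka(C6H5NH3+) = Kw/Kb = 1.0e-14 / 4.3 x 10^-10 = 2.33e-5.
[H^+] = sqrt(Ka x [C6H5NH3+]) = sqrt(2.33e-5 x 0.06191) = 0.00120 M.
pH = -log(0.00120) = 2.92.

2.92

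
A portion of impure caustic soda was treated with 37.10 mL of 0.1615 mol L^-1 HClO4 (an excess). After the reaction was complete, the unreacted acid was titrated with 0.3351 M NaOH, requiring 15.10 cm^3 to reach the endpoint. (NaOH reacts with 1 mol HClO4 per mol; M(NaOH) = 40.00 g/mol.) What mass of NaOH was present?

Total n(HClO4) added = 0.1615 x 0.03710 = 0.005992 mol.
n(NaOH) used = 0.3351 x 0.01510 = 0.005060 mol, which equals the excess n(HClO4).
So n(HClO4) consumed by the sample = 0.005992 - 0.005060 = 0.0009316 mol.
n(NaOH) = 0.0009316 / 1 = 0.0009316 mol.
mass = 0.0009316 mol x 40.00 g/mol = 0.0373 g.

0.0373 g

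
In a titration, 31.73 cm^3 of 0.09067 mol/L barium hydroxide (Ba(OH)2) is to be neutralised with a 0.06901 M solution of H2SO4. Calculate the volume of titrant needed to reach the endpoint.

41.7 mL

n(Ba(OH)2) = 0.09067 mol/L x 0.03173 L = 0.002877 mol.
At equivalence n(H2SO4) = n(Ba(OH)2) = 0.002877 mol.
V(H2SO4) = 0.002877 / 0.06901 = 0.04169 L = 41.7 mL.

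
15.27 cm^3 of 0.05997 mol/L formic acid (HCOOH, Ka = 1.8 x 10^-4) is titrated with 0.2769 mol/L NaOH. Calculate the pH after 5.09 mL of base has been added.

n(acid) = 0.05997 x 0.01527 = 0.0009157 mol; n(NaOH) added = 0.2769 x 0.005090 = 0.001409 mol.
Base is in excess by 0.001409 - 0.0009157 = 0.0004937 mol in a total volume of 0.02036 L.
[OH^-] = 0.0004937/0.02036 = 0.02425 M, so pOH = 1.62 and pH = 14.00 - 1.62 = 12.38.

12.38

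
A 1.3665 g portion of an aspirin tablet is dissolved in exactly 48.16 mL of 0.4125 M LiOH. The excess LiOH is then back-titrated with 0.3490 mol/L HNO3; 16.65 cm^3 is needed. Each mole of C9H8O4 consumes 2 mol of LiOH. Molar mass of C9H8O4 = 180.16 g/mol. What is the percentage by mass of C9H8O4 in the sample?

Total n(LiOH) added = 0.4125 x 0.04816 = 0.01987 mol.
n(HNO3) used = 0.3490 x 0.01665 = 0.005811 mol, which equals the excess n(LiOH).
So n(LiOH) consumed by the sample = 0.01987 - 0.005811 = 0.01406 mol.
n(C9H8O4) = 0.01406 / 2 = 0.007028 mol.
mass C9H8O4 = 0.007028 x 180.16 = 1.266 g, so %C9H8O4 = 1.266/1.3665 x 100 = 92.7%.

92.7%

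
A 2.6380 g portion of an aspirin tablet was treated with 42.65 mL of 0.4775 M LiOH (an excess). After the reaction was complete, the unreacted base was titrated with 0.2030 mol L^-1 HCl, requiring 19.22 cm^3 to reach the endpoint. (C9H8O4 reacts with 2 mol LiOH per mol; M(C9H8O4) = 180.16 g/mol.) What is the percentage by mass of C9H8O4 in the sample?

56.2%

Total n(LiOH) added = 0.4775 x 0.04265 = 0.02037 mol.
n(HCl) used = 0.2030 x 0.01922 = 0.003902 mol, which equals the excess n(LiOH).
So n(LiOH) consumed by the sample = 0.02037 - 0.003902 = 0.01646 mol.
n(C9H8O4) = 0.01646 / 2 = 0.008232 mol.
mass C9H8O4 = 0.008232 x 180.16 = 1.483 g, so %C9H8O4 = 1.483/2.6380 x 100 = 56.2%.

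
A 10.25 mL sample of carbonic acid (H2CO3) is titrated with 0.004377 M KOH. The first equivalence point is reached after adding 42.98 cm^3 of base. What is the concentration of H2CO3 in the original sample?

0.0184 M

n(KOH) = 0.004377 x 0.04298 = 0.0001881 mol.
At the first equivalence point, 1 mol OH^- react per mol H2CO3, so n(H2CO3) = 0.0001881 / 1 = 0.0001881 mol.
[H2CO3] = 0.0001881 / 0.01025 L = 0.0184 M.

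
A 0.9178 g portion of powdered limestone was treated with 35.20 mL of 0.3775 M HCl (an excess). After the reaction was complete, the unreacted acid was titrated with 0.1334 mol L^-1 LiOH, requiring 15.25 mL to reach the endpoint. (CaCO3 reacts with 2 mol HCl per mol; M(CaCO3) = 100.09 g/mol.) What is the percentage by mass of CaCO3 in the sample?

Total n(HCl) added = 0.3775 x 0.03520 = 0.01329 mol.
n(LiOH) used = 0.1334 x 0.01525 = 0.002034 mol, which equals the excess n(HCl).
So n(HCl) consumed by the sample = 0.01329 - 0.002034 = 0.01125 mol.
n(CaCO3) = 0.01125 / 2 = 0.005627 mol.
mass CaCO3 = 0.005627 x 100.09 = 0.5632 g, so %CaCO3 = 0.5632/0.9178 x 100 = 61.4%.

61.4%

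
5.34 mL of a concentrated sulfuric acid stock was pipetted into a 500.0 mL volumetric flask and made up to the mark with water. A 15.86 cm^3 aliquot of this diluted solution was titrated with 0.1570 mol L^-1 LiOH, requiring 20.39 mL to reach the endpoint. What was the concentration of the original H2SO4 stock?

n(LiOH) = 0.1570 x 0.02039 = 0.003201 mol.
n(H2SO4) in the aliquot = 0.003201 x 1/2 = 0.001601 mol.
[diluted H2SO4] = 0.001601 / 0.01586 = 0.1009 M.
Dilution factor = 500.0/5.340 = 93.63, so [stock] = 0.1009 x 93.63 = 9.45 M.

9.45 M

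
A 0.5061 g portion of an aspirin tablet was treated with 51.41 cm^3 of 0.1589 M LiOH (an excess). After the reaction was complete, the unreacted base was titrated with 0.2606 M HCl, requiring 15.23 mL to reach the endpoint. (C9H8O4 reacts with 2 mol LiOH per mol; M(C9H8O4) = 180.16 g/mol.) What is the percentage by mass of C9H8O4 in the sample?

Total n(LiOH) added = 0.1589 x 0.05141 = 0.008169 mol.
n(HCl) used = 0.2606 x 0.01523 = 0.003969 mol, which equals the excess n(LiOH).
So n(LiOH) consumed by the sample = 0.008169 - 0.003969 = 0.004200 mol.
n(C9H8O4) = 0.004200 / 2 = 0.002100 mol.
mass C9H8O4 = 0.002100 x 180.16 = 0.3783 g, so %C9H8O4 = 0.3783/0.5061 x 100 = 74.8%.

74.8%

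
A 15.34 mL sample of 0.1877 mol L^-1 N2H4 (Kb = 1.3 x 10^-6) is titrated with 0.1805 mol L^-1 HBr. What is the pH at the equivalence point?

4.58

n(N2H4) = 0.1877 x 0.01534 = 0.002879 mol; V(HBr) at equivalence = 0.002879/0.1805 = 0.01595 L.
At equivalence the base is fully converted to N2H5+; total volume = 0.03129 L, so [N2H5+] = 0.002879/0.03129 = 0.09201 M.
Ka(N2H5+) = Kw/Kb = 1.0e-14 / 1.3 x 10^-6 = 7.69e-9.
[H^+] = sqrt(Ka x [N2H5+]) = sqrt(7.69e-9 x 0.09201) = 2.66e-5 M.
pH = -log(2.66e-5) = 4.58.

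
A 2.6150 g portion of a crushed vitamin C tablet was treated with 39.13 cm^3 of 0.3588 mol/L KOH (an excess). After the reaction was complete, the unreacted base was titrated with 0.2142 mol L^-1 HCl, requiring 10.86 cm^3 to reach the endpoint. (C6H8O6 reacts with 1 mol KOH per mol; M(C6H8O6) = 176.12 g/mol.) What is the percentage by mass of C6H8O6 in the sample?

78.9%

Total n(KOH) added = 0.3588 x 0.03913 = 0.01404 mol.
n(HCl) used = 0.2142 x 0.01086 = 0.002326 mol, which equals the excess n(KOH).
So n(KOH) consumed by the sample = 0.01404 - 0.002326 = 0.01171 mol.
n(C6H8O6) = 0.01171 / 1 = 0.01171 mol.
mass C6H8O6 = 0.01171 x 176.12 = 2.063 g, so %C6H8O6 = 2.063/2.6150 x 100 = 78.9%.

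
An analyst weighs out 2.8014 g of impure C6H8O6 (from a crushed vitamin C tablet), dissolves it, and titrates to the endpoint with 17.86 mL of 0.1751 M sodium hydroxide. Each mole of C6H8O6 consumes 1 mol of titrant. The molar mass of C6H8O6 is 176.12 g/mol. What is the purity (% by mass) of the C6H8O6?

19.7%

n(NaOH) = 0.1751 x 0.01786 = 0.003127 mol.
n(C6H8O6) = 0.003127 / 1 = 0.003127 mol.
mass of C6H8O6 = 0.003127 x 176.12 = 0.5508 g.
% purity = 0.5508 / 2.8014 x 100 = 19.7%.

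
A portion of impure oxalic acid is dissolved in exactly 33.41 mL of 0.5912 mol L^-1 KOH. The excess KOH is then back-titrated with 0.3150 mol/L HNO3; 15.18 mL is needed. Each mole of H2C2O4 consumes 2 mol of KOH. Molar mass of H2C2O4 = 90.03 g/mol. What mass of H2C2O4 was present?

0.674 g

Total n(KOH) added = 0.5912 x 0.03341 = 0.01975 mol.
n(HNO3) used = 0.3150 x 0.01518 = 0.004782 mol, which equals the excess n(KOH).
So n(KOH) consumed by the sample = 0.01975 - 0.004782 = 0.01497 mol.
n(H2C2O4) = 0.01497 / 2 = 0.007485 mol.
mass = 0.007485 mol x 90.03 g/mol = 0.674 g.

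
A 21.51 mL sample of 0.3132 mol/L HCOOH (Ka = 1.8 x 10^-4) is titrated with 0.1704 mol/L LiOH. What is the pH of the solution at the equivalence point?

n(HCOOH) = 0.3132 x 0.02151 = 0.006737 mol; V(LiOH) at equivalence = 0.006737/0.1704 = 0.03954 L.
At equivalence all the acid is converted to HCOO-; total volume = 0.02151 + 0.03954 = 0.06105 L, so [HCOO-] = 0.006737/0.06105 = 0.1104 M.
Kb = Kw/Ka = 1.0e-14 / 1.8 x 10^-4 = 5.56e-11.
[OH^-] = sqrt(Kb x [HCOO-]) = sqrt(5.56e-11 x 0.1104) = 2.48e-6 M.
pOH = 5.61, so pH = 14.00 - 5.61 = 8.39.

8.39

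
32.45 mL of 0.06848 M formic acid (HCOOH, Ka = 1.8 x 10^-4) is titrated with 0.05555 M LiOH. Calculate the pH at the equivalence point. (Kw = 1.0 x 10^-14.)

8.12

n(HCOOH) = 0.06848 x 0.03245 = 0.002222 mol; V(LiOH) at equivalence = 0.002222/0.05555 = 0.04000 L.
At equivalence all the acid is converted to HCOO-; total volume = 0.03245 + 0.04000 = 0.07245 L, so [HCOO-] = 0.002222/0.07245 = 0.03067 M.
Kb = Kw/Ka = 1.0e-14 / 1.8 x 10^-4 = 5.56e-11.
[OH^-] = sqrt(Kb x [HCOO-]) = sqrt(5.56e-11 x 0.03067) = 1.31e-6 M.
pOH = 5.88, so pH = 14.00 - 5.88 = 8.12.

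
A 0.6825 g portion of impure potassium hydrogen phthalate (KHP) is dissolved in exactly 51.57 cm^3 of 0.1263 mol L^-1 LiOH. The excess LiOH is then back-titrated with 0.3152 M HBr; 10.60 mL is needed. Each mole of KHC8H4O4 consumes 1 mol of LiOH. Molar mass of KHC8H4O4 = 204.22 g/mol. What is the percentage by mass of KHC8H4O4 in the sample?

94.9%

Total n(LiOH) added = 0.1263 x 0.05157 = 0.006513 mol.
n(HBr) used = 0.3152 x 0.01060 = 0.003341 mol, which equals the excess n(LiOH).
So n(LiOH) consumed by the sample = 0.006513 - 0.003341 = 0.003172 mol.
n(KHC8H4O4) = 0.003172 / 1 = 0.003172 mol.
mass KHC8H4O4 = 0.003172 x 204.22 = 0.6478 g, so %KHC8H4O4 = 0.6478/0.6825 x 100 = 94.9%.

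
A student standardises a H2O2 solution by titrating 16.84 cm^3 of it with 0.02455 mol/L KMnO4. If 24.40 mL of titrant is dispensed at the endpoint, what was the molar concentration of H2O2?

n(KMnO4) = 0.02455 x 0.02440 = 0.0005990 mol.
From the balanced equation, 2 mol KMnO4 reacts with 5 mol H2O2, so n(H2O2) = 0.0005990 x 5/2 = 0.001498 mol.
[H2O2] = 0.001498 / 0.01684 L = 0.0889 M.

0.0889 M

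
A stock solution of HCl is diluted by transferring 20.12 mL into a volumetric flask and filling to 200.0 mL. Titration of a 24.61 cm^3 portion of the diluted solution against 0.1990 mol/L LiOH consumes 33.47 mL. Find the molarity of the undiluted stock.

2.69 M

n(LiOH) = 0.1990 x 0.03347 = 0.006661 mol.
n(HCl) in the aliquot = 0.006661 mol.
[diluted HCl] = 0.006661 / 0.02461 = 0.2706 M.
Dilution factor = 200.0/20.12 = 9.940, so [stock] = 0.2706 x 9.940 = 2.69 M.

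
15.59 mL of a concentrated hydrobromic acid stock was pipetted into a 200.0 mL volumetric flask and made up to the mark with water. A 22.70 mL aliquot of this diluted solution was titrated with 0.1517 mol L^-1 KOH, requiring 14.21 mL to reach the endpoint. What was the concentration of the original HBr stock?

n(KOH) = 0.1517 x 0.01421 = 0.002156 mol.
n(HBr) in the aliquot = 0.002156 mol.
[diluted HBr] = 0.002156 / 0.02270 = 0.09496 M.
Dilution factor = 200.0/15.59 = 12.83, so [stock] = 0.09496 x 12.83 = 1.22 M.

1.22 M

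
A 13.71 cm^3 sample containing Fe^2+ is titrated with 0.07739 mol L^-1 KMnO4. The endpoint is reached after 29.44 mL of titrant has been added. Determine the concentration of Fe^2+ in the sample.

n(KMnO4) = 0.07739 x 0.02944 = 0.002278 mol.
From the balanced equation, 1 mol KMnO4 reacts with 5 mol Fe^2+, so n(Fe^2+) = 0.002278 x 5/1 = 0.01139 mol.
[Fe^2+] = 0.01139 / 0.01371 L = 0.831 M.

0.831 M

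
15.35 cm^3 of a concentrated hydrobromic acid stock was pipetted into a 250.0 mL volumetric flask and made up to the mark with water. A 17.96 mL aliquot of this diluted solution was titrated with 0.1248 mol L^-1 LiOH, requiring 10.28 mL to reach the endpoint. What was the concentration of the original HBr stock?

n(LiOH) = 0.1248 x 0.01028 = 0.001283 mol.
n(HBr) in the aliquot = 0.001283 mol.
[diluted HBr] = 0.001283 / 0.01796 = 0.07143 M.
Dilution factor = 250.0/15.35 = 16.29, so [stock] = 0.07143 x 16.29 = 1.16 M.

1.16 M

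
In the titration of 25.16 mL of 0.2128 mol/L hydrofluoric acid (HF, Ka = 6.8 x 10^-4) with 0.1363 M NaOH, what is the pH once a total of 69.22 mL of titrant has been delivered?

12.64

n(acid) = 0.2128 x 0.02516 = 0.005354 mol; n(NaOH) added = 0.1363 x 0.06922 = 0.009435 mol.
Base is in excess by 0.009435 - 0.005354 = 0.004081 mol in a total volume of 0.09438 L.
[OH^-] = 0.004081/0.09438 = 0.04324 M, so pOH = 1.36 and pH = 14.00 - 1.36 = 12.64.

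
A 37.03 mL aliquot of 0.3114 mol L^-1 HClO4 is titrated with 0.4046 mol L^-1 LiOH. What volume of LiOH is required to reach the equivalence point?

n(HClO4) = 0.3114 mol/L x 0.03703 L = 0.01153 mol.
At equivalence n(LiOH) = n(HClO4) = 0.01153 mol.
V(LiOH) = 0.01153 / 0.4046 = 0.02850 L = 28.5 mL.

28.5 mL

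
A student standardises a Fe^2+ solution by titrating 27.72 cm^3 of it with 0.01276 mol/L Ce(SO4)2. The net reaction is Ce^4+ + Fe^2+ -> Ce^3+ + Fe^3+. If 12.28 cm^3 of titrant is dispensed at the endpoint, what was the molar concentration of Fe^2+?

n(Ce(SO4)2) = 0.01276 x 0.01228 = 0.0001567 mol.
From the balanced equation, 1 mol Ce(SO4)2 reacts with 1 mol Fe^2+, so n(Fe^2+) = 0.0001567 x 1/1 = 0.0001567 mol.
[Fe^2+] = 0.0001567 / 0.02772 L = 0.00565 M.

0.00565 M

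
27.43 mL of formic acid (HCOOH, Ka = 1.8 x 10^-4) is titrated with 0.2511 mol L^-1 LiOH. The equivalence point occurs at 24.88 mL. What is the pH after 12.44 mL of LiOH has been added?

3.74

12.44 mL is exactly half the equivalence volume (24.88/2), i.e. the half-equivalence point.
There, n(HA) = n(A^-), so pH = pKa = -log(1.8 x 10^-4) = 3.74.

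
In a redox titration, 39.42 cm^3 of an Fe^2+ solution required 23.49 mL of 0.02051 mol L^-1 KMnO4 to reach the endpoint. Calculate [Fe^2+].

0.0611 M

n(KMnO4) = 0.02051 x 0.02349 = 0.0004818 mol.
From the balanced equation, 1 mol KMnO4 reacts with 5 mol Fe^2+, so n(Fe^2+) = 0.0004818 x 5/1 = 0.002409 mol.
[Fe^2+] = 0.002409 / 0.03942 L = 0.0611 M.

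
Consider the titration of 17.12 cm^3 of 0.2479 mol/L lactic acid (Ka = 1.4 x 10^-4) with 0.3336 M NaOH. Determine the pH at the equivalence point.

n(HC3H5O3) = 0.2479 x 0.01712 = 0.004244 mol; V(NaOH) at equivalence = 0.004244/0.3336 = 0.01272 L.
At equivalence all the acid is converted to C3H5O3-; total volume = 0.01712 + 0.01272 = 0.02984 L, so [C3H5O3-] = 0.004244/0.02984 = 0.1422 M.
Kb = Kw/Ka = 1.0e-14 / 1.4 x 10^-4 = 7.14e-11.
[OH^-] = sqrt(Kb x [C3H5O3-]) = sqrt(7.14e-11 x 0.1422) = 3.19e-6 M.
pOH = 5.50, so pH = 14.00 - 5.50 = 8.50.

8.50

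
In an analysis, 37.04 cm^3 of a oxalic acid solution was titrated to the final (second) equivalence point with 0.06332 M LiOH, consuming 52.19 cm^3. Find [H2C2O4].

n(LiOH) = 0.06332 x 0.05219 = 0.003305 mol.
At the final (second) equivalence point, 2 mol OH^- react per mol H2C2O4, so n(H2C2O4) = 0.003305 / 2 = 0.001652 mol.
[H2C2O4] = 0.001652 / 0.03704 L = 0.0446 M.

0.0446 M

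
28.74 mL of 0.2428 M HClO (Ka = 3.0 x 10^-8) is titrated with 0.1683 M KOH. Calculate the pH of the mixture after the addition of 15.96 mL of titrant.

Initial n(HClO) = 0.2428 x 0.02874 = 0.006978 mol.
n(KOH) added = 0.1683 x 0.01596 = 0.002686 mol, converting that many moles of HClO to ClO-.
Remaining n(HClO) = 0.004292 mol; n(ClO-) = 0.002686 mol.
By Henderson-Hasselbalch, pH = pKa + log([A^-]/[HA]) = 7.52 + log(0.002686/0.004292) = 7.52 + (-0.20) = 7.32.

7.32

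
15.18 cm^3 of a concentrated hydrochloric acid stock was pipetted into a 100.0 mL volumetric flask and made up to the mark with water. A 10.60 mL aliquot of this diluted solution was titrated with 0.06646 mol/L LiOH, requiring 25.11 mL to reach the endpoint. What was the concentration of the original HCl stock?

1.04 M

n(LiOH) = 0.06646 x 0.02511 = 0.001669 mol.
n(HCl) in the aliquot = 0.001669 mol.
[diluted HCl] = 0.001669 / 0.01060 = 0.1574 M.
Dilution factor = 100.0/15.18 = 6.588, so [stock] = 0.1574 x 6.588 = 1.04 M.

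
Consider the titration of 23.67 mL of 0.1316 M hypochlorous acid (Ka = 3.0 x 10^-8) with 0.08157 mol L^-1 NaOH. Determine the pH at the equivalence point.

n(HClO) = 0.1316 x 0.02367 = 0.003115 mol; V(NaOH) at equivalence = 0.003115/0.08157 = 0.03819 L.
At equivalence all the acid is converted to ClO-; total volume = 0.02367 + 0.03819 = 0.06186 L, so [ClO-] = 0.003115/0.06186 = 0.05036 M.
Kb = Kw/Ka = 1.0e-14 / 3.0 x 10^-8 = 3.33e-7.
[OH^-] = sqrt(Kb x [ClO-]) = sqrt(3.33e-7 x 0.05036) = 0.000130 M.
pOH = 3.89, so pH = 14.00 - 3.89 = 10.11.

10.11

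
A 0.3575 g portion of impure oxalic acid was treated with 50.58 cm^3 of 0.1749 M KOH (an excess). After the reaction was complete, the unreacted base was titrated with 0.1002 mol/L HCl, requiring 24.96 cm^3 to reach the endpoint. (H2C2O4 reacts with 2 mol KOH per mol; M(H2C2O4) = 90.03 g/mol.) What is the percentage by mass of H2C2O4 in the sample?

79.9%

Total n(KOH) added = 0.1749 x 0.05058 = 0.008846 mol.
n(HCl) used = 0.1002 x 0.02496 = 0.002501 mol, which equals the excess n(KOH).
So n(KOH) consumed by the sample = 0.008846 - 0.002501 = 0.006345 mol.
n(H2C2O4) = 0.006345 / 2 = 0.003173 mol.
mass H2C2O4 = 0.003173 x 90.03 = 0.2856 g, so %H2C2O4 = 0.2856/0.3575 x 100 = 79.9%.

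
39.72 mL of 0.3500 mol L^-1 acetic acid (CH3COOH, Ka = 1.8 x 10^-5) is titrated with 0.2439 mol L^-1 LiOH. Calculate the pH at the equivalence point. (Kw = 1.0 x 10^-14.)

n(CH3COOH) = 0.3500 x 0.03972 = 0.01390 mol; V(LiOH) at equivalence = 0.01390/0.2439 = 0.05700 L.
At equivalence all the acid is converted to CH3COO-; total volume = 0.03972 + 0.05700 = 0.09672 L, so [CH3COO-] = 0.01390/0.09672 = 0.1437 M.
Kb = Kw/Ka = 1.0e-14 / 1.8 x 10^-5 = 5.56e-10.
[OH^-] = sqrt(Kb x [CH3COO-]) = sqrt(5.56e-10 x 0.1437) = 8.94e-6 M.
pOH = 5.05, so pH = 14.00 - 5.05 = 8.95.

8.95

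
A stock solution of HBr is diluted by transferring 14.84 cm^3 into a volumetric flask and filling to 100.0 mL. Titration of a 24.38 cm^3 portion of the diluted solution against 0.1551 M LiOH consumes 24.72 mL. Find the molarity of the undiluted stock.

n(LiOH) = 0.1551 x 0.02472 = 0.003834 mol.
n(HBr) in the aliquot = 0.003834 mol.
[diluted HBr] = 0.003834 / 0.02438 = 0.1573 M.
Dilution factor = 100.0/14.84 = 6.739, so [stock] = 0.1573 x 6.739 = 1.06 M.

1.06 M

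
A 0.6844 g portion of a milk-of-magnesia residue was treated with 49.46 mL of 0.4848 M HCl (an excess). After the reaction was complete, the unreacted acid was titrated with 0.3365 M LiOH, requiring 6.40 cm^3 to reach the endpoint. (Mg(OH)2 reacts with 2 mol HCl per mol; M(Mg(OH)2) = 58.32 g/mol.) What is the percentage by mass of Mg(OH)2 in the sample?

Total n(HCl) added = 0.4848 x 0.04946 = 0.02398 mol.
n(LiOH) used = 0.3365 x 0.006400 = 0.002154 mol, which equals the excess n(HCl).
So n(HCl) consumed by the sample = 0.02398 - 0.002154 = 0.02182 mol.
n(Mg(OH)2) = 0.02182 / 2 = 0.01091 mol.
mass Mg(OH)2 = 0.01091 x 58.32 = 0.6364 g, so %Mg(OH)2 = 0.6364/0.6844 x 100 = 93.0%.

93.0%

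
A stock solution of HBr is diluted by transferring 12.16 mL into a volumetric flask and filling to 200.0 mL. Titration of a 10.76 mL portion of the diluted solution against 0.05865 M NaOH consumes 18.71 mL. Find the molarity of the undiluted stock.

1.68 M

n(NaOH) = 0.05865 x 0.01871 = 0.001097 mol.
n(HBr) in the aliquot = 0.001097 mol.
[diluted HBr] = 0.001097 / 0.01076 = 0.1020 M.
Dilution factor = 200.0/12.16 = 16.45, so [stock] = 0.1020 x 16.45 = 1.68 M.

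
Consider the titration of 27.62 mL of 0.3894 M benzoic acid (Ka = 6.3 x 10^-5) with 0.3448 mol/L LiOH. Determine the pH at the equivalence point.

8.73

n(C6H5COOH) = 0.3894 x 0.02762 = 0.01076 mol; V(LiOH) at equivalence = 0.01076/0.3448 = 0.03119 L.
At equivalence all the acid is converted to C6H5COO-; total volume = 0.02762 + 0.03119 = 0.05881 L, so [C6H5COO-] = 0.01076/0.05881 = 0.1829 M.
Kb = Kw/Ka = 1.0e-14 / 6.3 x 10^-5 = 1.59e-10.
[OH^-] = sqrt(Kb x [C6H5COO-]) = sqrt(1.59e-10 x 0.1829) = 5.39e-6 M.
pOH = 5.27, so pH = 14.00 - 5.27 = 8.73.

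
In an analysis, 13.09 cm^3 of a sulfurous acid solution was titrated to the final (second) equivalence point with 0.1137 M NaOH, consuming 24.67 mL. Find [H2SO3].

0.107 M

n(NaOH) = 0.1137 x 0.02467 = 0.002805 mol.
At the final (second) equivalence point, 2 mol OH^- react per mol H2SO3, so n(H2SO3) = 0.002805 / 2 = 0.001402 mol.
[H2SO3] = 0.001402 / 0.01309 L = 0.107 M.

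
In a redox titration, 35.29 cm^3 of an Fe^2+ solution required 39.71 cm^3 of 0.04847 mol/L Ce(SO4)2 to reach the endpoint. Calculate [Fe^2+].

n(Ce(SO4)2) = 0.04847 x 0.03971 = 0.001925 mol.
From the balanced equation, 1 mol Ce(SO4)2 reacts with 1 mol Fe^2+, so n(Fe^2+) = 0.001925 x 1/1 = 0.001925 mol.
[Fe^2+] = 0.001925 / 0.03529 L = 0.0545 M.

0.0545 M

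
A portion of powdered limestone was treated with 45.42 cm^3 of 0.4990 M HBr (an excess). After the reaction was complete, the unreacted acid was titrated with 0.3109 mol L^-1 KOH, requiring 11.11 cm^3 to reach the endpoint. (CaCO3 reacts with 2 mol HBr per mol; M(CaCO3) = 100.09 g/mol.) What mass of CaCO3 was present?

Total n(HBr) added = 0.4990 x 0.04542 = 0.02266 mol.
n(KOH) used = 0.3109 x 0.01111 = 0.003454 mol, which equals the excess n(HBr).
So n(HBr) consumed by the sample = 0.02266 - 0.003454 = 0.01921 mol.
n(CaCO3) = 0.01921 / 2 = 0.009605 mol.
mass = 0.009605 mol x 100.09 g/mol = 0.961 g.

0.961 g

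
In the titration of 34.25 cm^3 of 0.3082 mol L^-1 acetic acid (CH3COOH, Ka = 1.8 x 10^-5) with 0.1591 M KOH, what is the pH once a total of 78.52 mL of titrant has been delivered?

12.23

n(acid) = 0.3082 x 0.03425 = 0.01056 mol; n(KOH) added = 0.1591 x 0.07852 = 0.01249 mol.
Base is in excess by 0.01249 - 0.01056 = 0.001937 mol in a total volume of 0.1128 L.
[OH^-] = 0.001937/0.1128 = 0.01717 M, so pOH = 1.77 and pH = 14.00 - 1.77 = 12.23.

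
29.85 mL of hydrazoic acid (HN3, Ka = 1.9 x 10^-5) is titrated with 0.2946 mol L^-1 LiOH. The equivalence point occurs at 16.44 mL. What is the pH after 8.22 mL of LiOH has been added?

4.72

8.22 mL is exactly half the equivalence volume (16.44/2), i.e. the half-equivalence point.
There, n(HA) = n(A^-), so pH = pKa = -log(1.9 x 10^-5) = 4.72.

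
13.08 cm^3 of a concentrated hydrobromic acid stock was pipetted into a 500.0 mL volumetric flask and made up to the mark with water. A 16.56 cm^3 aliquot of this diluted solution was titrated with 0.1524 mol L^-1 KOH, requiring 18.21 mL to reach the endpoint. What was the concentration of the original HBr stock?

n(KOH) = 0.1524 x 0.01821 = 0.002775 mol.
n(HBr) in the aliquot = 0.002775 mol.
[diluted HBr] = 0.002775 / 0.01656 = 0.1676 M.
Dilution factor = 500.0/13.08 = 38.23, so [stock] = 0.1676 x 38.23 = 6.41 M.

6.41 M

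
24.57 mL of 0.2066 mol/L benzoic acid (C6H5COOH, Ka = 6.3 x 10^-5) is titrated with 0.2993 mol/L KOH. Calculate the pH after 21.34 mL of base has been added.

12.46

n(acid) = 0.2066 x 0.02457 = 0.005076 mol; n(KOH) added = 0.2993 x 0.02134 = 0.006387 mol.
Base is in excess by 0.006387 - 0.005076 = 0.001311 mol in a total volume of 0.04591 L.
[OH^-] = 0.001311/0.04591 = 0.02855 M, so pOH = 1.54 and pH = 14.00 - 1.54 = 12.46.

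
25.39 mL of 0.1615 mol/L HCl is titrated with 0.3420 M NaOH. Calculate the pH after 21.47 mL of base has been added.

12.84

n(acid) = 0.1615 x 0.02539 = 0.004100 mol; n(NaOH) added = 0.3420 x 0.02147 = 0.007343 mol.
Base is in excess by 0.007343 - 0.004100 = 0.003242 mol in a total volume of 0.04686 L.
[OH^-] = 0.003242/0.04686 = 0.06919 M, so pOH = 1.16 and pH = 14.00 - 1.16 = 12.84.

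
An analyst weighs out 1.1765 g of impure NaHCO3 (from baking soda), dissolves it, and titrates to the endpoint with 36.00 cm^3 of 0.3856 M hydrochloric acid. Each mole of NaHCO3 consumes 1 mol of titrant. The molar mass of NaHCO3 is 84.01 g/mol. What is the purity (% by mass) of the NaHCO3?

n(HCl) = 0.3856 x 0.03600 = 0.01388 mol.
n(NaHCO3) = 0.01388 / 1 = 0.01388 mol.
mass of NaHCO3 = 0.01388 x 84.01 = 1.166 g.
% purity = 1.166 / 1.1765 x 100 = 99.1%.

99.1%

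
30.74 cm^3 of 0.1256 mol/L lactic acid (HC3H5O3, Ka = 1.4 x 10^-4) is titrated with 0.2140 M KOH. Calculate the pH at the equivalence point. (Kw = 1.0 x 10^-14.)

8.38

n(HC3H5O3) = 0.1256 x 0.03074 = 0.003861 mol; V(KOH) at equivalence = 0.003861/0.2140 = 0.01804 L.
At equivalence all the acid is converted to C3H5O3-; total volume = 0.03074 + 0.01804 = 0.04878 L, so [C3H5O3-] = 0.003861/0.04878 = 0.07915 M.
Kb = Kw/Ka = 1.0e-14 / 1.4 x 10^-4 = 7.14e-11.
[OH^-] = sqrt(Kb x [C3H5O3-]) = sqrt(7.14e-11 x 0.07915) = 2.38e-6 M.
pOH = 5.62, so pH = 14.00 - 5.62 = 8.38.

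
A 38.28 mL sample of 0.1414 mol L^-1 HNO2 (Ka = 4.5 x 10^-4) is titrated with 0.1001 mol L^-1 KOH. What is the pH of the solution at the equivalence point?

n(HNO2) = 0.1414 x 0.03828 = 0.005413 mol; V(KOH) at equivalence = 0.005413/0.1001 = 0.05407 L.
At equivalence all the acid is converted to NO2-; total volume = 0.03828 + 0.05407 = 0.09235 L, so [NO2-] = 0.005413/0.09235 = 0.05861 M.
Kb = Kw/Ka = 1.0e-14 / 4.5 x 10^-4 = 2.22e-11.
[OH^-] = sqrt(Kb x [NO2-]) = sqrt(2.22e-11 x 0.05861) = 1.14e-6 M.
pOH = 5.94, so pH = 14.00 - 5.94 = 8.06.

8.06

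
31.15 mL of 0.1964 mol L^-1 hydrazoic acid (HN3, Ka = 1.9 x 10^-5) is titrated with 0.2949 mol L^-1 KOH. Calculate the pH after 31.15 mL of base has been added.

12.69

n(acid) = 0.1964 x 0.03115 = 0.006118 mol; n(KOH) added = 0.2949 x 0.03115 = 0.009186 mol.
Base is in excess by 0.009186 - 0.006118 = 0.003068 mol in a total volume of 0.06230 L.
[OH^-] = 0.003068/0.06230 = 0.04925 M, so pOH = 1.31 and pH = 14.00 - 1.31 = 12.69.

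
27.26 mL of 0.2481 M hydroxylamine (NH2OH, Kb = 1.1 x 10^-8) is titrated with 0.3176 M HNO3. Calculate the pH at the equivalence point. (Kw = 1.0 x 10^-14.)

3.45

n(NH2OH) = 0.2481 x 0.02726 = 0.006763 mol; V(HNO3) at equivalence = 0.006763/0.3176 = 0.02129 L.
At equivalence the base is fully converted to NH3OH+; total volume = 0.04855 L, so [NH3OH+] = 0.006763/0.04855 = 0.1393 M.
Ka(NH3OH+) = Kw/Kb = 1.0e-14 / 1.1 x 10^-8 = 9.09e-7.
[H^+] = sqrt(Ka x [NH3OH+]) = sqrt(9.09e-7 x 0.1393) = 0.000356 M.
pH = -log(0.000356) = 3.45.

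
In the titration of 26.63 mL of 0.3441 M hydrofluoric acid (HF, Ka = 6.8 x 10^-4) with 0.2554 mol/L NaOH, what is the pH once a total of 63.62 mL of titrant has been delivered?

n(acid) = 0.3441 x 0.02663 = 0.009163 mol; n(NaOH) added = 0.2554 x 0.06362 = 0.01625 mol.
Base is in excess by 0.01625 - 0.009163 = 0.007085 mol in a total volume of 0.09025 L.
[OH^-] = 0.007085/0.09025 = 0.07851 M, so pOH = 1.11 and pH = 14.00 - 1.11 = 12.89.

12.89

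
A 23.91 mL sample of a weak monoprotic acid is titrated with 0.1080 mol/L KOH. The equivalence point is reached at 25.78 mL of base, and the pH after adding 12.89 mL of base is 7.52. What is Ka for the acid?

3.0 x 10^-8

12.89 mL is half of the equivalence volume, so this is the half-equivalence point where [HA] = [A^-].
At half-equivalence pH = pKa, so pKa = 7.52.
Ka = 10^(-7.52) = 3.0 x 10^-8.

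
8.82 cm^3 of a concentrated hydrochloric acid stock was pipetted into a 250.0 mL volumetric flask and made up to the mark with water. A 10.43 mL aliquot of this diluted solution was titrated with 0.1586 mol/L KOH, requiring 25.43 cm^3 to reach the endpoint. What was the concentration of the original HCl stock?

11.0 M

n(KOH) = 0.1586 x 0.02543 = 0.004033 mol.
n(HCl) in the aliquot = 0.004033 mol.
[diluted HCl] = 0.004033 / 0.01043 = 0.3867 M.
Dilution factor = 250.0/8.820 = 28.34, so [stock] = 0.3867 x 28.34 = 11.0 M.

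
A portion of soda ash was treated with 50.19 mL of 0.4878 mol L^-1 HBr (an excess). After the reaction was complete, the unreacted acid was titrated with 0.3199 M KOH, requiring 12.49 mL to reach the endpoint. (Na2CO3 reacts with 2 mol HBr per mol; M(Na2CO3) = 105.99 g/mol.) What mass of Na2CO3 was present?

Total n(HBr) added = 0.4878 x 0.05019 = 0.02448 mol.
n(KOH) used = 0.3199 x 0.01249 = 0.003996 mol, which equals the excess n(HBr).
So n(HBr) consumed by the sample = 0.02448 - 0.003996 = 0.02049 mol.
n(Na2CO3) = 0.02049 / 2 = 0.01024 mol.
mass = 0.01024 mol x 105.99 g/mol = 1.09 g.

1.09 g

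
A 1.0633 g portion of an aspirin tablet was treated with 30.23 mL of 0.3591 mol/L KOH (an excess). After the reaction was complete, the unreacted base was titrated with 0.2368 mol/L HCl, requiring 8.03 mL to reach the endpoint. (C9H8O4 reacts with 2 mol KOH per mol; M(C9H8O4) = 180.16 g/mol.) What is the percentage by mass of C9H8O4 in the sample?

Total n(KOH) added = 0.3591 x 0.03023 = 0.01086 mol.
n(HCl) used = 0.2368 x 0.008030 = 0.001902 mol, which equals the excess n(KOH).
So n(KOH) consumed by the sample = 0.01086 - 0.001902 = 0.008954 mol.
n(C9H8O4) = 0.008954 / 2 = 0.004477 mol.
mass C9H8O4 = 0.004477 x 180.16 = 0.8066 g, so %C9H8O4 = 0.8066/1.0633 x 100 = 75.9%.

75.9%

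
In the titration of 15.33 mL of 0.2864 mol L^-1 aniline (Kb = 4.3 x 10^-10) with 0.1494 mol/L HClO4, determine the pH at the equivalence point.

n(C6H5NH2) = 0.2864 x 0.01533 = 0.004391 mol; V(HClO4) at equivalence = 0.004391/0.1494 = 0.02939 L.
At equivalence the base is fully converted to C6H5NH3+; total volume = 0.04472 L, so [C6H5NH3+] = 0.004391/0.04472 = 0.09818 M.
Ka(C6H5NH3+) = Kw/Kb = 1.0e-14 / 4.3 x 10^-10 = 2.33e-5.
[H^+] = sqrt(Ka x [C6H5NH3+]) = sqrt(2.33e-5 x 0.09818) = 0.00151 M.
pH = -log(0.00151) = 2.82.

2.82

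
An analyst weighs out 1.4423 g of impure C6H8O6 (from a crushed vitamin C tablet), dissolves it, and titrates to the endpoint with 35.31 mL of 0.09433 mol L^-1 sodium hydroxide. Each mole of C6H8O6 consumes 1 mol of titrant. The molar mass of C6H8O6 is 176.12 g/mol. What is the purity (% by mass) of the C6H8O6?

n(NaOH) = 0.09433 x 0.03531 = 0.003331 mol.
n(C6H8O6) = 0.003331 / 1 = 0.003331 mol.
mass of C6H8O6 = 0.003331 x 176.12 = 0.5866 g.
% purity = 0.5866 / 1.4423 x 100 = 40.7%.

40.7%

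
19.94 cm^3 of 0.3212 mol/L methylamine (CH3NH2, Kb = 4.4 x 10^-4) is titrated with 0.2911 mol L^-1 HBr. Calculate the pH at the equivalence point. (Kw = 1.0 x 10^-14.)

5.73

n(CH3NH2) = 0.3212 x 0.01994 = 0.006405 mol; V(HBr) at equivalence = 0.006405/0.2911 = 0.02200 L.
At equivalence the base is fully converted to CH3NH3+; total volume = 0.04194 L, so [CH3NH3+] = 0.006405/0.04194 = 0.1527 M.
Ka(CH3NH3+) = Kw/Kb = 1.0e-14 / 4.4 x 10^-4 = 2.27e-11.
[H^+] = sqrt(Ka x [CH3NH3+]) = sqrt(2.27e-11 x 0.1527) = 1.86e-6 M.
pH = -log(1.86e-6) = 5.73.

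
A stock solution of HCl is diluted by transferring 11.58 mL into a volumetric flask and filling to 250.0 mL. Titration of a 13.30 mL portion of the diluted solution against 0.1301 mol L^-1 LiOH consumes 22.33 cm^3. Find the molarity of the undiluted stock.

4.72 M

n(LiOH) = 0.1301 x 0.02233 = 0.002905 mol.
n(HCl) in the aliquot = 0.002905 mol.
[diluted HCl] = 0.002905 / 0.01330 = 0.2184 M.
Dilution factor = 250.0/11.58 = 21.59, so [stock] = 0.2184 x 21.59 = 4.72 M.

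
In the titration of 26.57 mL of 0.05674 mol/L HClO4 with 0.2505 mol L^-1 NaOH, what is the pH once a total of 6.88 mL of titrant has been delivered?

n(acid) = 0.05674 x 0.02657 = 0.001508 mol; n(NaOH) added = 0.2505 x 0.006880 = 0.001723 mol.
Base is in excess by 0.001723 - 0.001508 = 0.0002159 mol in a total volume of 0.03345 L.
[OH^-] = 0.0002159/0.03345 = 0.006453 M, so pOH = 2.19 and pH = 14.00 - 2.19 = 11.81.

11.81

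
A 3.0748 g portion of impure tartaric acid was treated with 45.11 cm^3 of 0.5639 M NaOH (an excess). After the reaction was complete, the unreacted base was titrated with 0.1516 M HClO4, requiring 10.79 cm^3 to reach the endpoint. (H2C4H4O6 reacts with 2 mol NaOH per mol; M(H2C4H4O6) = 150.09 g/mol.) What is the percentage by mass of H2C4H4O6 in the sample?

58.1%

Total n(NaOH) added = 0.5639 x 0.04511 = 0.02544 mol.
n(HClO4) used = 0.1516 x 0.01079 = 0.001636 mol, which equals the excess n(NaOH).
So n(NaOH) consumed by the sample = 0.02544 - 0.001636 = 0.02380 mol.
n(H2C4H4O6) = 0.02380 / 2 = 0.01190 mol.
mass H2C4H4O6 = 0.01190 x 150.09 = 1.786 g, so %H2C4H4O6 = 1.786/3.0748 x 100 = 58.1%.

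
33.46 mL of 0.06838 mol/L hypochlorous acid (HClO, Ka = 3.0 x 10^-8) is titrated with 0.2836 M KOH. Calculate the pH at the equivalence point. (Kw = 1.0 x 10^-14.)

10.13

n(HClO) = 0.06838 x 0.03346 = 0.002288 mol; V(KOH) at equivalence = 0.002288/0.2836 = 0.008068 L.
At equivalence all the acid is converted to ClO-; total volume = 0.03346 + 0.008068 = 0.04153 L, so [ClO-] = 0.002288/0.04153 = 0.05510 M.
Kb = Kw/Ka = 1.0e-14 / 3.0 x 10^-8 = 3.33e-7.
[OH^-] = sqrt(Kb x [ClO-]) = sqrt(3.33e-7 x 0.05510) = 0.000136 M.
pOH = 3.87, so pH = 14.00 - 3.87 = 10.13.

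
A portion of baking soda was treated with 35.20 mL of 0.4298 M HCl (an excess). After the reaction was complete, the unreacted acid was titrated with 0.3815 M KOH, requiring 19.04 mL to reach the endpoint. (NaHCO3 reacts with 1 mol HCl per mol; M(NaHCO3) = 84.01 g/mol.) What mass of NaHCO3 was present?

0.661 g

Total n(HCl) added = 0.4298 x 0.03520 = 0.01513 mol.
n(KOH) used = 0.3815 x 0.01904 = 0.007264 mol, which equals the excess n(HCl).
So n(HCl) consumed by the sample = 0.01513 - 0.007264 = 0.007865 mol.
n(NaHCO3) = 0.007865 / 1 = 0.007865 mol.
mass = 0.007865 mol x 84.01 g/mol = 0.661 g.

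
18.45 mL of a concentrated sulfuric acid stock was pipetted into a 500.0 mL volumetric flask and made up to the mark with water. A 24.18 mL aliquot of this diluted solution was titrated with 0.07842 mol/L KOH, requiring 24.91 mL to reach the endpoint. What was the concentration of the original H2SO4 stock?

n(KOH) = 0.07842 x 0.02491 = 0.001953 mol.
n(H2SO4) in the aliquot = 0.001953 x 1/2 = 0.0009767 mol.
[diluted H2SO4] = 0.0009767 / 0.02418 = 0.04039 M.
Dilution factor = 500.0/18.45 = 27.10, so [stock] = 0.04039 x 27.10 = 1.09 M.

1.09 M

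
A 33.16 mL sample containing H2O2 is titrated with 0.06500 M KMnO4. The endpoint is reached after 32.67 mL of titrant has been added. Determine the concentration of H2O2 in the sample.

n(KMnO4) = 0.06500 x 0.03267 = 0.002124 mol.
From the balanced equation, 2 mol KMnO4 reacts with 5 mol H2O2, so n(H2O2) = 0.002124 x 5/2 = 0.005309 mol.
[H2O2] = 0.005309 / 0.03316 L = 0.160 M.

0.160 M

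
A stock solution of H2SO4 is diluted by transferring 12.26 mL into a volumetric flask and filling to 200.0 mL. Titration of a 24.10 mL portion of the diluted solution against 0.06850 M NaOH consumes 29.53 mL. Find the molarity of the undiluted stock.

0.685 M

n(NaOH) = 0.06850 x 0.02953 = 0.002023 mol.
n(H2SO4) in the aliquot = 0.002023 x 1/2 = 0.001011 mol.
[diluted H2SO4] = 0.001011 / 0.02410 = 0.04197 M.
Dilution factor = 200.0/12.26 = 16.31, so [stock] = 0.04197 x 16.31 = 0.685 M.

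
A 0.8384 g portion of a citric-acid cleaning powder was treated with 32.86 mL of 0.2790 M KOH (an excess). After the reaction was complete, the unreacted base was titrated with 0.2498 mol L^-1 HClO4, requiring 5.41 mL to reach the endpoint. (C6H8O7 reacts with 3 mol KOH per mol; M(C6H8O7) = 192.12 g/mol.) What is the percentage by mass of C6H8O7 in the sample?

Total n(KOH) added = 0.2790 x 0.03286 = 0.009168 mol.
n(HClO4) used = 0.2498 x 0.005410 = 0.001351 mol, which equals the excess n(KOH).
So n(KOH) consumed by the sample = 0.009168 - 0.001351 = 0.007817 mol.
n(C6H8O7) = 0.007817 / 3 = 0.002606 mol.
mass C6H8O7 = 0.002606 x 192.12 = 0.5006 g, so %C6H8O7 = 0.5006/0.8384 x 100 = 59.7%.

59.7%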